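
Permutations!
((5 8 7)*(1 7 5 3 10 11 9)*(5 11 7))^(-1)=(1 9 11 8 5)(3 7 10)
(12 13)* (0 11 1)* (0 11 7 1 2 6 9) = (0 7 1 11 2 6 9)(12 13) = [7, 11, 6, 3, 4, 5, 9, 1, 8, 0, 10, 2, 13, 12]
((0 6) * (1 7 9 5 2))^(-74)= (1 7 9 5 2)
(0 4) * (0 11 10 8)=(0 4 11 10 8)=[4, 1, 2, 3, 11, 5, 6, 7, 0, 9, 8, 10]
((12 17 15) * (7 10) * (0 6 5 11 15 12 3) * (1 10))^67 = ((0 6 5 11 15 3)(1 10 7)(12 17))^67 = (0 6 5 11 15 3)(1 10 7)(12 17)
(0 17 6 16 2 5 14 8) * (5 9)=(0 17 6 16 2 9 5 14 8)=[17, 1, 9, 3, 4, 14, 16, 7, 0, 5, 10, 11, 12, 13, 8, 15, 2, 6]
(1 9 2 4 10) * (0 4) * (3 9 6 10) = (0 4 3 9 2)(1 6 10) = [4, 6, 0, 9, 3, 5, 10, 7, 8, 2, 1]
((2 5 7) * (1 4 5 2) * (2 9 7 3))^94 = ((1 4 5 3 2 9 7))^94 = (1 3 7 5 9 4 2)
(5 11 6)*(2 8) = [0, 1, 8, 3, 4, 11, 5, 7, 2, 9, 10, 6] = (2 8)(5 11 6)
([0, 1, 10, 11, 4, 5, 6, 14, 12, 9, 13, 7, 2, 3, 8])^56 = (2 13 11 14 12 10 3 7 8)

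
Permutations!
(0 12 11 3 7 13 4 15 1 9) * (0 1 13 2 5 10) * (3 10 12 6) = (0 6 3 7 2 5 12 11 10)(1 9)(4 15 13) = [6, 9, 5, 7, 15, 12, 3, 2, 8, 1, 0, 10, 11, 4, 14, 13]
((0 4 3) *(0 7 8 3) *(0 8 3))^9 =(8)(3 7)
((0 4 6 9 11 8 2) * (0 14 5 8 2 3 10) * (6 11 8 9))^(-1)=(0 10 3 8 9 5 14 2 11 4)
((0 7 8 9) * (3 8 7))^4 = (9)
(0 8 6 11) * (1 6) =(0 8 1 6 11) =[8, 6, 2, 3, 4, 5, 11, 7, 1, 9, 10, 0]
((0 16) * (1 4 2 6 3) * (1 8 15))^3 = (0 16)(1 6 15 2 8 4 3)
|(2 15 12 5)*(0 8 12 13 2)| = |(0 8 12 5)(2 15 13)| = 12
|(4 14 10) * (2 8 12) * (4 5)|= 12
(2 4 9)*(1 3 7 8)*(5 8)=(1 3 7 5 8)(2 4 9)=[0, 3, 4, 7, 9, 8, 6, 5, 1, 2]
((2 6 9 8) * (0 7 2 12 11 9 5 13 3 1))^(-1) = (0 1 3 13 5 6 2 7)(8 9 11 12)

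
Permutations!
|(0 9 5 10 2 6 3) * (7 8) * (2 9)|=12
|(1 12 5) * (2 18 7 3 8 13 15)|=|(1 12 5)(2 18 7 3 8 13 15)|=21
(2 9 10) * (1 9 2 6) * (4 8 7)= [0, 9, 2, 3, 8, 5, 1, 4, 7, 10, 6]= (1 9 10 6)(4 8 7)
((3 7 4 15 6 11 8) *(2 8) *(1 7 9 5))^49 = ((1 7 4 15 6 11 2 8 3 9 5))^49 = (1 11 5 6 9 15 3 4 8 7 2)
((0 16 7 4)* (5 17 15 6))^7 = ((0 16 7 4)(5 17 15 6))^7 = (0 4 7 16)(5 6 15 17)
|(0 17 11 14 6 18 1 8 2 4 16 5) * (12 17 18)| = |(0 18 1 8 2 4 16 5)(6 12 17 11 14)| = 40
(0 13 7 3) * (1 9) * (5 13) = [5, 9, 2, 0, 4, 13, 6, 3, 8, 1, 10, 11, 12, 7] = (0 5 13 7 3)(1 9)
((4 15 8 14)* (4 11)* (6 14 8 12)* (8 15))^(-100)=((4 8 15 12 6 14 11))^(-100)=(4 14 12 8 11 6 15)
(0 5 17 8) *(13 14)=(0 5 17 8)(13 14)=[5, 1, 2, 3, 4, 17, 6, 7, 0, 9, 10, 11, 12, 14, 13, 15, 16, 8]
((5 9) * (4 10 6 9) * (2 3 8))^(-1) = (2 8 3)(4 5 9 6 10)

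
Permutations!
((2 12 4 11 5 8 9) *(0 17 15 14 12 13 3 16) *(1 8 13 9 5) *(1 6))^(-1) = ((0 17 15 14 12 4 11 6 1 8 5 13 3 16)(2 9))^(-1) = (0 16 3 13 5 8 1 6 11 4 12 14 15 17)(2 9)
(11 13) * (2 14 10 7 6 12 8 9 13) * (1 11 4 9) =(1 11 2 14 10 7 6 12 8)(4 9 13) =[0, 11, 14, 3, 9, 5, 12, 6, 1, 13, 7, 2, 8, 4, 10]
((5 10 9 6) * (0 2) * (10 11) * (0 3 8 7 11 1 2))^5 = ((1 2 3 8 7 11 10 9 6 5))^5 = (1 11)(2 10)(3 9)(5 7)(6 8)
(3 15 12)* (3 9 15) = (9 15 12) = [0, 1, 2, 3, 4, 5, 6, 7, 8, 15, 10, 11, 9, 13, 14, 12]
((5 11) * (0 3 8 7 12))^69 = ((0 3 8 7 12)(5 11))^69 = (0 12 7 8 3)(5 11)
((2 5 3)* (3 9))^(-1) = ((2 5 9 3))^(-1) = (2 3 9 5)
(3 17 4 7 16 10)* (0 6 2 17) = (0 6 2 17 4 7 16 10 3) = [6, 1, 17, 0, 7, 5, 2, 16, 8, 9, 3, 11, 12, 13, 14, 15, 10, 4]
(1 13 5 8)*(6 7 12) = (1 13 5 8)(6 7 12) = [0, 13, 2, 3, 4, 8, 7, 12, 1, 9, 10, 11, 6, 5]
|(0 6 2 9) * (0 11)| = |(0 6 2 9 11)| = 5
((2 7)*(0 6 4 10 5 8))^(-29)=((0 6 4 10 5 8)(2 7))^(-29)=(0 6 4 10 5 8)(2 7)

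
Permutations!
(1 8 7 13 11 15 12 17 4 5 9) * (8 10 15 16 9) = [0, 10, 2, 3, 5, 8, 6, 13, 7, 1, 15, 16, 17, 11, 14, 12, 9, 4] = (1 10 15 12 17 4 5 8 7 13 11 16 9)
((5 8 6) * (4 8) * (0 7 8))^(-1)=(0 4 5 6 8 7)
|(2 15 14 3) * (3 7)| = 5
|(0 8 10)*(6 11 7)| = |(0 8 10)(6 11 7)| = 3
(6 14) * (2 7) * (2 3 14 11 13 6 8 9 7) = (3 14 8 9 7)(6 11 13) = [0, 1, 2, 14, 4, 5, 11, 3, 9, 7, 10, 13, 12, 6, 8]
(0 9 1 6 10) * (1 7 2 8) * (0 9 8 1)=(0 8)(1 6 10 9 7 2)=[8, 6, 1, 3, 4, 5, 10, 2, 0, 7, 9]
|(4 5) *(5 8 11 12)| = 5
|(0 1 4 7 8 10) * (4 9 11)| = |(0 1 9 11 4 7 8 10)| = 8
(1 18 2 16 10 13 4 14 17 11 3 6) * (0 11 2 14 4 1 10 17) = (0 11 3 6 10 13 1 18 14)(2 16 17) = [11, 18, 16, 6, 4, 5, 10, 7, 8, 9, 13, 3, 12, 1, 0, 15, 17, 2, 14]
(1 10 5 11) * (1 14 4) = (1 10 5 11 14 4) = [0, 10, 2, 3, 1, 11, 6, 7, 8, 9, 5, 14, 12, 13, 4]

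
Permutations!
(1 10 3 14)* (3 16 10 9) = (1 9 3 14)(10 16) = [0, 9, 2, 14, 4, 5, 6, 7, 8, 3, 16, 11, 12, 13, 1, 15, 10]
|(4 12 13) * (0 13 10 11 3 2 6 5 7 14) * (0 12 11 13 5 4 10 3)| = |(0 5 7 14 12 3 2 6 4 11)(10 13)| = 10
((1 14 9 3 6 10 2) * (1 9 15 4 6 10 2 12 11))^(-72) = (1 2 11 6 12 4 10 15 3 14 9)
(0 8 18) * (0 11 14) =(0 8 18 11 14) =[8, 1, 2, 3, 4, 5, 6, 7, 18, 9, 10, 14, 12, 13, 0, 15, 16, 17, 11]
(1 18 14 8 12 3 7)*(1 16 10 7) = [0, 18, 2, 1, 4, 5, 6, 16, 12, 9, 7, 11, 3, 13, 8, 15, 10, 17, 14] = (1 18 14 8 12 3)(7 16 10)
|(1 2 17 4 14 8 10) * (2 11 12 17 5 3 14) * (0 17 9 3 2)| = 24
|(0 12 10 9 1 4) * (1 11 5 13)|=9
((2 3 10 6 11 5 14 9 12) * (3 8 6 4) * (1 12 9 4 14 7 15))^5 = ((1 12 2 8 6 11 5 7 15)(3 10 14 4))^5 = (1 11 12 5 2 7 8 15 6)(3 10 14 4)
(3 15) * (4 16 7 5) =(3 15)(4 16 7 5) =[0, 1, 2, 15, 16, 4, 6, 5, 8, 9, 10, 11, 12, 13, 14, 3, 7]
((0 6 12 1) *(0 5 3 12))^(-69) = ((0 6)(1 5 3 12))^(-69) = (0 6)(1 12 3 5)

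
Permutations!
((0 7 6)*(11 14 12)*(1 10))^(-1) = (0 6 7)(1 10)(11 12 14)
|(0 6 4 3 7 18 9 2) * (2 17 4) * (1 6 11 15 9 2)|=10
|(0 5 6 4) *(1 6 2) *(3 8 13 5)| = 9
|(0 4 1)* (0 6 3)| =|(0 4 1 6 3)| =5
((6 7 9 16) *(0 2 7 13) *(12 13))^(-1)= (0 13 12 6 16 9 7 2)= ((0 2 7 9 16 6 12 13))^(-1)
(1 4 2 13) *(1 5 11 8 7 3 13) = [0, 4, 1, 13, 2, 11, 6, 3, 7, 9, 10, 8, 12, 5] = (1 4 2)(3 13 5 11 8 7)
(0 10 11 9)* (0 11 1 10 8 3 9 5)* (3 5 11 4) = (11)(0 8 5)(1 10)(3 9 4) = [8, 10, 2, 9, 3, 0, 6, 7, 5, 4, 1, 11]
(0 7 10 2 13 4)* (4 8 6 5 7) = [4, 1, 13, 3, 0, 7, 5, 10, 6, 9, 2, 11, 12, 8] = (0 4)(2 13 8 6 5 7 10)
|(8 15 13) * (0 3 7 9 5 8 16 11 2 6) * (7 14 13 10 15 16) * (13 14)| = |(0 3 13 7 9 5 8 16 11 2 6)(10 15)| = 22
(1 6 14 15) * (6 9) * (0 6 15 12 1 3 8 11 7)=(0 6 14 12 1 9 15 3 8 11 7)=[6, 9, 2, 8, 4, 5, 14, 0, 11, 15, 10, 7, 1, 13, 12, 3]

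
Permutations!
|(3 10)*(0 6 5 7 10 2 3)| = 10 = |(0 6 5 7 10)(2 3)|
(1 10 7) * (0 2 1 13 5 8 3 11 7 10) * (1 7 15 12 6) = [2, 0, 7, 11, 4, 8, 1, 13, 3, 9, 10, 15, 6, 5, 14, 12] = (0 2 7 13 5 8 3 11 15 12 6 1)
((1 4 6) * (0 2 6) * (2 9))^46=((0 9 2 6 1 4))^46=(0 1 2)(4 6 9)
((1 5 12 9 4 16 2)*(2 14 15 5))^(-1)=((1 2)(4 16 14 15 5 12 9))^(-1)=(1 2)(4 9 12 5 15 14 16)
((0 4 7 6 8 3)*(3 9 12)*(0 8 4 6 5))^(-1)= (0 5 7 4 6)(3 12 9 8)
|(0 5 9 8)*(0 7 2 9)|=|(0 5)(2 9 8 7)|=4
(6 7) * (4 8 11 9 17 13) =(4 8 11 9 17 13)(6 7) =[0, 1, 2, 3, 8, 5, 7, 6, 11, 17, 10, 9, 12, 4, 14, 15, 16, 13]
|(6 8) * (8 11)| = |(6 11 8)| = 3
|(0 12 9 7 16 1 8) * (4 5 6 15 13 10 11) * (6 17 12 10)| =12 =|(0 10 11 4 5 17 12 9 7 16 1 8)(6 15 13)|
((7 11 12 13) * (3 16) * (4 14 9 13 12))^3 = (3 16)(4 13)(7 14)(9 11)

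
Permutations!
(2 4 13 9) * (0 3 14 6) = [3, 1, 4, 14, 13, 5, 0, 7, 8, 2, 10, 11, 12, 9, 6] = (0 3 14 6)(2 4 13 9)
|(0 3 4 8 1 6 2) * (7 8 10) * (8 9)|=10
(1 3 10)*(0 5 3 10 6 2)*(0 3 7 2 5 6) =(0 6 5 7 2 3)(1 10) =[6, 10, 3, 0, 4, 7, 5, 2, 8, 9, 1]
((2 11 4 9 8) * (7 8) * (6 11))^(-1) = (2 8 7 9 4 11 6)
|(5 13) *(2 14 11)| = |(2 14 11)(5 13)| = 6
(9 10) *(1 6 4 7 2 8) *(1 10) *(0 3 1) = [3, 6, 8, 1, 7, 5, 4, 2, 10, 0, 9] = (0 3 1 6 4 7 2 8 10 9)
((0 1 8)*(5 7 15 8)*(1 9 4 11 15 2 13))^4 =(0 15 4)(1 13 2 7 5)(8 11 9)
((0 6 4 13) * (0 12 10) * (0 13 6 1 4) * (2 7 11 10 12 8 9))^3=(0 6 4 1)(2 10 9 11 8 7 13)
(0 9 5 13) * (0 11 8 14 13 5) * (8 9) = (0 8 14 13 11 9) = [8, 1, 2, 3, 4, 5, 6, 7, 14, 0, 10, 9, 12, 11, 13]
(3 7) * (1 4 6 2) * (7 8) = [0, 4, 1, 8, 6, 5, 2, 3, 7] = (1 4 6 2)(3 8 7)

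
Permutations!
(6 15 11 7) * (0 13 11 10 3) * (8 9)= (0 13 11 7 6 15 10 3)(8 9)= [13, 1, 2, 0, 4, 5, 15, 6, 9, 8, 3, 7, 12, 11, 14, 10]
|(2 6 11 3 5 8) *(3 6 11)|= 6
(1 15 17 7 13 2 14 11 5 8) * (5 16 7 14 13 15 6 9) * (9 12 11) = (1 6 12 11 16 7 15 17 14 9 5 8)(2 13) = [0, 6, 13, 3, 4, 8, 12, 15, 1, 5, 10, 16, 11, 2, 9, 17, 7, 14]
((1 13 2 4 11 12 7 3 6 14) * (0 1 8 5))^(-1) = (0 5 8 14 6 3 7 12 11 4 2 13 1)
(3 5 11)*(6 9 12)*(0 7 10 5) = (0 7 10 5 11 3)(6 9 12) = [7, 1, 2, 0, 4, 11, 9, 10, 8, 12, 5, 3, 6]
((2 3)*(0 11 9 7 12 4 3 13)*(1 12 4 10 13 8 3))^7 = (0 10 1 7 11 13 12 4 9)(2 8 3)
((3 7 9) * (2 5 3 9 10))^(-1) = ((2 5 3 7 10))^(-1) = (2 10 7 3 5)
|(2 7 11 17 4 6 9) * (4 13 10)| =|(2 7 11 17 13 10 4 6 9)| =9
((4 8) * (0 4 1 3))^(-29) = (0 4 8 1 3)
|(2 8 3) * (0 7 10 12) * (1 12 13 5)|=21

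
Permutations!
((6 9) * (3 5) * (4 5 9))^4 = (3 5 4 6 9)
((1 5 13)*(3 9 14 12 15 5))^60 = (1 12)(3 15)(5 9)(13 14)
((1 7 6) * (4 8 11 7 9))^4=(1 11 9 7 4 6 8)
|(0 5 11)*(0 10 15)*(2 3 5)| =7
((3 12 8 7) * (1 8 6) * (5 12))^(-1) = ((1 8 7 3 5 12 6))^(-1) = (1 6 12 5 3 7 8)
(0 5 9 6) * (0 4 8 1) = (0 5 9 6 4 8 1) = [5, 0, 2, 3, 8, 9, 4, 7, 1, 6]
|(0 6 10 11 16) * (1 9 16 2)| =8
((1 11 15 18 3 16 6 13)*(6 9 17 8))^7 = ((1 11 15 18 3 16 9 17 8 6 13))^7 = (1 17 18 13 9 15 6 16 11 8 3)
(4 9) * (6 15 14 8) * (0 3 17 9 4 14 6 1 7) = [3, 7, 2, 17, 4, 5, 15, 0, 1, 14, 10, 11, 12, 13, 8, 6, 16, 9] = (0 3 17 9 14 8 1 7)(6 15)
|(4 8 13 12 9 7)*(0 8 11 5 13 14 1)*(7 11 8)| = |(0 7 4 8 14 1)(5 13 12 9 11)| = 30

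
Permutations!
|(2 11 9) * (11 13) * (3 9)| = 5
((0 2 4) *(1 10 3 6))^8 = (10)(0 4 2)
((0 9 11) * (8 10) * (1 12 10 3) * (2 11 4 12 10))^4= ((0 9 4 12 2 11)(1 10 8 3))^4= (0 2 4)(9 11 12)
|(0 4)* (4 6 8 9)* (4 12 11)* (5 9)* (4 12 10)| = |(0 6 8 5 9 10 4)(11 12)| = 14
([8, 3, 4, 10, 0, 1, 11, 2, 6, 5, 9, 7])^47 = (0 2 11 8 4 7 6)(1 10 5 3 9)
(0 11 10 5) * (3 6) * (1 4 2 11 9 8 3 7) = [9, 4, 11, 6, 2, 0, 7, 1, 3, 8, 5, 10] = (0 9 8 3 6 7 1 4 2 11 10 5)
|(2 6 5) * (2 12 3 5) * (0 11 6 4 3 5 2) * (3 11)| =|(0 3 2 4 11 6)(5 12)| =6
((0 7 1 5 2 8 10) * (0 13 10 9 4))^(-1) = (0 4 9 8 2 5 1 7)(10 13)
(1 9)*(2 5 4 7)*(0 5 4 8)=(0 5 8)(1 9)(2 4 7)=[5, 9, 4, 3, 7, 8, 6, 2, 0, 1]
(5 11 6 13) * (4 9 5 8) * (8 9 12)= (4 12 8)(5 11 6 13 9)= [0, 1, 2, 3, 12, 11, 13, 7, 4, 5, 10, 6, 8, 9]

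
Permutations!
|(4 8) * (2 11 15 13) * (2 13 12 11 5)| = 6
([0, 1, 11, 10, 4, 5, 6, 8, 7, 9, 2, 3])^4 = (11)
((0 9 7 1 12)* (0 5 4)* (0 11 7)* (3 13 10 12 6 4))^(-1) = ((0 9)(1 6 4 11 7)(3 13 10 12 5))^(-1) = (0 9)(1 7 11 4 6)(3 5 12 10 13)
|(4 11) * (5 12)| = |(4 11)(5 12)| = 2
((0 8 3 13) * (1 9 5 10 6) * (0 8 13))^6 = (0 8)(1 9 5 10 6)(3 13)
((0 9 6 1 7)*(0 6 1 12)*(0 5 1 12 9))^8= ((1 7 6 9 12 5))^8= (1 6 12)(5 7 9)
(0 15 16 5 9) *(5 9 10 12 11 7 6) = [15, 1, 2, 3, 4, 10, 5, 6, 8, 0, 12, 7, 11, 13, 14, 16, 9] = (0 15 16 9)(5 10 12 11 7 6)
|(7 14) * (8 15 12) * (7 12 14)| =4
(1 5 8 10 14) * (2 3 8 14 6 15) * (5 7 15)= [0, 7, 3, 8, 4, 14, 5, 15, 10, 9, 6, 11, 12, 13, 1, 2]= (1 7 15 2 3 8 10 6 5 14)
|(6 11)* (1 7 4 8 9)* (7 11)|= 7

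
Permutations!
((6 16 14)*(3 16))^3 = ((3 16 14 6))^3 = (3 6 14 16)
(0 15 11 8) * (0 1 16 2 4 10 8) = (0 15 11)(1 16 2 4 10 8) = [15, 16, 4, 3, 10, 5, 6, 7, 1, 9, 8, 0, 12, 13, 14, 11, 2]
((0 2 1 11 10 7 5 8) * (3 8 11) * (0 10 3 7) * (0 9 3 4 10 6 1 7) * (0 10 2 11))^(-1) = ((0 11 4 2 7 5)(1 10 9 3 8 6))^(-1) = (0 5 7 2 4 11)(1 6 8 3 9 10)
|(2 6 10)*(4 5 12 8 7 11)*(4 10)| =9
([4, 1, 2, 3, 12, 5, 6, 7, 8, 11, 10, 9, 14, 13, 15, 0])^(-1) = [15, 1, 2, 3, 0, 5, 6, 7, 8, 11, 10, 9, 4, 13, 12, 14]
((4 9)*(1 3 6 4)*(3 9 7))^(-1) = (1 9)(3 7 4 6)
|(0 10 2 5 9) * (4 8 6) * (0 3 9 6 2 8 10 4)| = 14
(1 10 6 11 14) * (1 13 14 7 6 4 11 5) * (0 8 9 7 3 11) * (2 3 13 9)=(0 8 2 3 11 13 14 9 7 6 5 1 10 4)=[8, 10, 3, 11, 0, 1, 5, 6, 2, 7, 4, 13, 12, 14, 9]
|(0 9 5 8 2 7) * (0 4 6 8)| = 15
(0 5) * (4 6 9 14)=[5, 1, 2, 3, 6, 0, 9, 7, 8, 14, 10, 11, 12, 13, 4]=(0 5)(4 6 9 14)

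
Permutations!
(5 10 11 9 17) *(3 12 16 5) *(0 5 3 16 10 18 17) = (0 5 18 17 16 3 12 10 11 9) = [5, 1, 2, 12, 4, 18, 6, 7, 8, 0, 11, 9, 10, 13, 14, 15, 3, 16, 17]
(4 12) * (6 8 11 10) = (4 12)(6 8 11 10) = [0, 1, 2, 3, 12, 5, 8, 7, 11, 9, 6, 10, 4]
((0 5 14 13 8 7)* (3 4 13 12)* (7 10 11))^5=((0 5 14 12 3 4 13 8 10 11 7))^5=(0 4 7 3 11 12 10 14 8 5 13)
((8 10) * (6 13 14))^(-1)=(6 14 13)(8 10)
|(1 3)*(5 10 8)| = 6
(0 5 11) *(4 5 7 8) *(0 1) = (0 7 8 4 5 11 1) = [7, 0, 2, 3, 5, 11, 6, 8, 4, 9, 10, 1]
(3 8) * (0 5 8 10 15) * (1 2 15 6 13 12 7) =[5, 2, 15, 10, 4, 8, 13, 1, 3, 9, 6, 11, 7, 12, 14, 0] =(0 5 8 3 10 6 13 12 7 1 2 15)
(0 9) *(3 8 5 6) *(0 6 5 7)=(0 9 6 3 8 7)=[9, 1, 2, 8, 4, 5, 3, 0, 7, 6]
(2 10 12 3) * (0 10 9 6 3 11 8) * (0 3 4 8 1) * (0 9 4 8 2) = [10, 9, 4, 0, 2, 5, 8, 7, 3, 6, 12, 1, 11] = (0 10 12 11 1 9 6 8 3)(2 4)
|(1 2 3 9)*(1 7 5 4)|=7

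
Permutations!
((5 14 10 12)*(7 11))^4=(14)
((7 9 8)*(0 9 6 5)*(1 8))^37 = (0 1 7 5 9 8 6)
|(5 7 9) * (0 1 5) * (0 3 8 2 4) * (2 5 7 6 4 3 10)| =11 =|(0 1 7 9 10 2 3 8 5 6 4)|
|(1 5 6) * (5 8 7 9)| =6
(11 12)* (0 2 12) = [2, 1, 12, 3, 4, 5, 6, 7, 8, 9, 10, 0, 11] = (0 2 12 11)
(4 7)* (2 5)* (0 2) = [2, 1, 5, 3, 7, 0, 6, 4] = (0 2 5)(4 7)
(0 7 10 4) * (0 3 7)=(3 7 10 4)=[0, 1, 2, 7, 3, 5, 6, 10, 8, 9, 4]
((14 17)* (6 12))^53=(6 12)(14 17)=((6 12)(14 17))^53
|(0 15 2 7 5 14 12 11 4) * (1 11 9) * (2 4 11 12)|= |(0 15 4)(1 12 9)(2 7 5 14)|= 12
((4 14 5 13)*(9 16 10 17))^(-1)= (4 13 5 14)(9 17 10 16)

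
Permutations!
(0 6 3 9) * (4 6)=(0 4 6 3 9)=[4, 1, 2, 9, 6, 5, 3, 7, 8, 0]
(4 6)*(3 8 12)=[0, 1, 2, 8, 6, 5, 4, 7, 12, 9, 10, 11, 3]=(3 8 12)(4 6)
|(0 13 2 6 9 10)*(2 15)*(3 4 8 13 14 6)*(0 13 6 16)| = 9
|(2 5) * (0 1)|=2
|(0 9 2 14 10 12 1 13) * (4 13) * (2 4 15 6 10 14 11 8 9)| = 35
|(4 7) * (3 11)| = 2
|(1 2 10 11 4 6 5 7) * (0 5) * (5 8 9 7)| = 10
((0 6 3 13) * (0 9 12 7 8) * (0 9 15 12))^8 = ((0 6 3 13 15 12 7 8 9))^8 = (0 9 8 7 12 15 13 3 6)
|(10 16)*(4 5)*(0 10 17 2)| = 10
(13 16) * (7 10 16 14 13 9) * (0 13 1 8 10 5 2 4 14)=(0 13)(1 8 10 16 9 7 5 2 4 14)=[13, 8, 4, 3, 14, 2, 6, 5, 10, 7, 16, 11, 12, 0, 1, 15, 9]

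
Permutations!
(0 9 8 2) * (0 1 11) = (0 9 8 2 1 11) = [9, 11, 1, 3, 4, 5, 6, 7, 2, 8, 10, 0]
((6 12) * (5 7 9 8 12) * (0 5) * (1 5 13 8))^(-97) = (0 12 13 6 8)(1 9 7 5) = ((0 13 8 12 6)(1 5 7 9))^(-97)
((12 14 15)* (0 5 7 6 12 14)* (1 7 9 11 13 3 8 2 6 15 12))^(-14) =((0 5 9 11 13 3 8 2 6 1 7 15 14 12))^(-14) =(15)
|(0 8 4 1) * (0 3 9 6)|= 7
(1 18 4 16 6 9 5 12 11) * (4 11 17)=(1 18 11)(4 16 6 9 5 12 17)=[0, 18, 2, 3, 16, 12, 9, 7, 8, 5, 10, 1, 17, 13, 14, 15, 6, 4, 11]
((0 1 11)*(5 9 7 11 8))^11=(0 9 1 7 8 11 5)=((0 1 8 5 9 7 11))^11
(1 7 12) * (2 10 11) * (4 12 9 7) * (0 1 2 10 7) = (0 1 4 12 2 7 9)(10 11) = [1, 4, 7, 3, 12, 5, 6, 9, 8, 0, 11, 10, 2]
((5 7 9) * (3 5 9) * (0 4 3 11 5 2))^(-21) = ((0 4 3 2)(5 7 11))^(-21) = (11)(0 2 3 4)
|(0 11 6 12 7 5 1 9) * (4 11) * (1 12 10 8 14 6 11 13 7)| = |(0 4 13 7 5 12 1 9)(6 10 8 14)| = 8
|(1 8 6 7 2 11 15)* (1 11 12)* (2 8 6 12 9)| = |(1 6 7 8 12)(2 9)(11 15)| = 10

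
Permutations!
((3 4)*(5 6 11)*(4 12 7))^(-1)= ((3 12 7 4)(5 6 11))^(-1)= (3 4 7 12)(5 11 6)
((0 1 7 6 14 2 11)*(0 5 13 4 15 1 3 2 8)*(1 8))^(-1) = ((0 3 2 11 5 13 4 15 8)(1 7 6 14))^(-1) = (0 8 15 4 13 5 11 2 3)(1 14 6 7)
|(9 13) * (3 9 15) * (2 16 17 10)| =|(2 16 17 10)(3 9 13 15)| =4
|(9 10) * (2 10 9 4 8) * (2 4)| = 2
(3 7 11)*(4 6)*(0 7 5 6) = (0 7 11 3 5 6 4) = [7, 1, 2, 5, 0, 6, 4, 11, 8, 9, 10, 3]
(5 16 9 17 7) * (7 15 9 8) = (5 16 8 7)(9 17 15) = [0, 1, 2, 3, 4, 16, 6, 5, 7, 17, 10, 11, 12, 13, 14, 9, 8, 15]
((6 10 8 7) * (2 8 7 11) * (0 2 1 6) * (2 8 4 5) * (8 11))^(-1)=((0 11 1 6 10 7)(2 4 5))^(-1)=(0 7 10 6 1 11)(2 5 4)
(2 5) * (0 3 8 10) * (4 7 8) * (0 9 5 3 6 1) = [6, 0, 3, 4, 7, 2, 1, 8, 10, 5, 9] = (0 6 1)(2 3 4 7 8 10 9 5)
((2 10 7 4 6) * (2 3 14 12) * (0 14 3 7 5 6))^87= ((0 14 12 2 10 5 6 7 4))^87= (0 6 2)(4 5 12)(7 10 14)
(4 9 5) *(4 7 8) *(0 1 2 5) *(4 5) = (0 1 2 4 9)(5 7 8) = [1, 2, 4, 3, 9, 7, 6, 8, 5, 0]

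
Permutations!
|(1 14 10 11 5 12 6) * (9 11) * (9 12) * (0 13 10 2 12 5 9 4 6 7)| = 22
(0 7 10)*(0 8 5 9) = (0 7 10 8 5 9) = [7, 1, 2, 3, 4, 9, 6, 10, 5, 0, 8]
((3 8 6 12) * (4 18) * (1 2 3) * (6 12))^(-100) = (18)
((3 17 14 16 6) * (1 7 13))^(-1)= (1 13 7)(3 6 16 14 17)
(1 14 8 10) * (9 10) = [0, 14, 2, 3, 4, 5, 6, 7, 9, 10, 1, 11, 12, 13, 8] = (1 14 8 9 10)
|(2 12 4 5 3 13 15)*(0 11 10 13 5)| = 8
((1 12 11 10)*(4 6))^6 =(1 11)(10 12)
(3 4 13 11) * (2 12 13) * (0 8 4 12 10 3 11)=[8, 1, 10, 12, 2, 5, 6, 7, 4, 9, 3, 11, 13, 0]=(0 8 4 2 10 3 12 13)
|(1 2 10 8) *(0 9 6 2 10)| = 12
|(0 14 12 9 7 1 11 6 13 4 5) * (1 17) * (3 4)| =|(0 14 12 9 7 17 1 11 6 13 3 4 5)| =13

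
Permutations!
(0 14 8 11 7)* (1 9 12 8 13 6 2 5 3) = (0 14 13 6 2 5 3 1 9 12 8 11 7) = [14, 9, 5, 1, 4, 3, 2, 0, 11, 12, 10, 7, 8, 6, 13]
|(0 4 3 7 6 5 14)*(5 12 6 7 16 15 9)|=8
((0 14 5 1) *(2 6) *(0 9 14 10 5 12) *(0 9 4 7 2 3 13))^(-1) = ((0 10 5 1 4 7 2 6 3 13)(9 14 12))^(-1) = (0 13 3 6 2 7 4 1 5 10)(9 12 14)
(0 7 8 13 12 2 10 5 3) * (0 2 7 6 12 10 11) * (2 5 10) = (0 6 12 7 8 13 2 11)(3 5) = [6, 1, 11, 5, 4, 3, 12, 8, 13, 9, 10, 0, 7, 2]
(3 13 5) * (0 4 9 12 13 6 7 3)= (0 4 9 12 13 5)(3 6 7)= [4, 1, 2, 6, 9, 0, 7, 3, 8, 12, 10, 11, 13, 5]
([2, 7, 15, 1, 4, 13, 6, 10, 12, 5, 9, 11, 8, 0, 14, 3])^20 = [0, 1, 2, 3, 4, 5, 6, 7, 8, 9, 10, 11, 12, 13, 14, 15]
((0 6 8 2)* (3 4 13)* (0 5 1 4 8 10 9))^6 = ((0 6 10 9)(1 4 13 3 8 2 5))^6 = (0 10)(1 5 2 8 3 13 4)(6 9)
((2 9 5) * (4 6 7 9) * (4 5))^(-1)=((2 5)(4 6 7 9))^(-1)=(2 5)(4 9 7 6)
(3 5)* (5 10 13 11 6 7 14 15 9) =(3 10 13 11 6 7 14 15 9 5) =[0, 1, 2, 10, 4, 3, 7, 14, 8, 5, 13, 6, 12, 11, 15, 9]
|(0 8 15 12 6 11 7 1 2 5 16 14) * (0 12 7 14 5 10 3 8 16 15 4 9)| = 12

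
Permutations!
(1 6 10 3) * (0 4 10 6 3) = (0 4 10)(1 3) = [4, 3, 2, 1, 10, 5, 6, 7, 8, 9, 0]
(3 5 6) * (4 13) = (3 5 6)(4 13) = [0, 1, 2, 5, 13, 6, 3, 7, 8, 9, 10, 11, 12, 4]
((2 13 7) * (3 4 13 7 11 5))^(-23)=((2 7)(3 4 13 11 5))^(-23)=(2 7)(3 13 5 4 11)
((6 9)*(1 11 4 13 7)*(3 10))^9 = (1 7 13 4 11)(3 10)(6 9)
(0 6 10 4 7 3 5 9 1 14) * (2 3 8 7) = (0 6 10 4 2 3 5 9 1 14)(7 8) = [6, 14, 3, 5, 2, 9, 10, 8, 7, 1, 4, 11, 12, 13, 0]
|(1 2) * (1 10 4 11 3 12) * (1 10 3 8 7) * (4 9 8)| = 8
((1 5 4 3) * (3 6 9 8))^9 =((1 5 4 6 9 8 3))^9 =(1 4 9 3 5 6 8)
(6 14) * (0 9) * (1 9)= (0 1 9)(6 14)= [1, 9, 2, 3, 4, 5, 14, 7, 8, 0, 10, 11, 12, 13, 6]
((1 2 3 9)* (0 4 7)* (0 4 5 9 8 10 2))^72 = (10)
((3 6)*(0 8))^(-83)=(0 8)(3 6)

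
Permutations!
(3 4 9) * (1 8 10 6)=(1 8 10 6)(3 4 9)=[0, 8, 2, 4, 9, 5, 1, 7, 10, 3, 6]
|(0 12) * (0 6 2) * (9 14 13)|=|(0 12 6 2)(9 14 13)|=12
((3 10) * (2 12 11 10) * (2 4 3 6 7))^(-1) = (2 7 6 10 11 12)(3 4)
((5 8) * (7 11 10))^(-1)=(5 8)(7 10 11)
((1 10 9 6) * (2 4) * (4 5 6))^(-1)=(1 6 5 2 4 9 10)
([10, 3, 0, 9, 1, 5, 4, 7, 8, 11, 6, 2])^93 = [4, 11, 6, 2, 9, 5, 3, 7, 8, 0, 1, 10]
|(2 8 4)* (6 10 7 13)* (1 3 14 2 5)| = |(1 3 14 2 8 4 5)(6 10 7 13)| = 28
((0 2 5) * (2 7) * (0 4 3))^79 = (0 7 2 5 4 3)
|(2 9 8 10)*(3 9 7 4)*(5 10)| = |(2 7 4 3 9 8 5 10)| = 8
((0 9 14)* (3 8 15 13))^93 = (3 8 15 13)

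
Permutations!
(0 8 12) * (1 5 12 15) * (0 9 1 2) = (0 8 15 2)(1 5 12 9) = [8, 5, 0, 3, 4, 12, 6, 7, 15, 1, 10, 11, 9, 13, 14, 2]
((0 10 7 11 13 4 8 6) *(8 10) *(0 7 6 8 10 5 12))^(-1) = (0 12 5 4 13 11 7 6 10)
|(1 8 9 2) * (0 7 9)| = |(0 7 9 2 1 8)| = 6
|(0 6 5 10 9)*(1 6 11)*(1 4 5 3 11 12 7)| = 11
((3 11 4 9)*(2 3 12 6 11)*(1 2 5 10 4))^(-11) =(1 11 6 12 9 4 10 5 3 2)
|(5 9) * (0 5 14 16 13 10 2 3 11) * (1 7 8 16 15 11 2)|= |(0 5 9 14 15 11)(1 7 8 16 13 10)(2 3)|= 6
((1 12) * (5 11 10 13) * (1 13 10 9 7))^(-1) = (1 7 9 11 5 13 12)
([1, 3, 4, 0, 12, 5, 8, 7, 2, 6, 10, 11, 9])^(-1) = (0 3 1)(2 8 6 9 12 4)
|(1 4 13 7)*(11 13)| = 5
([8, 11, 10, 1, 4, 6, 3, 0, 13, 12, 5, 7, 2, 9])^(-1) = [7, 3, 12, 6, 4, 10, 5, 11, 0, 13, 2, 1, 9, 8]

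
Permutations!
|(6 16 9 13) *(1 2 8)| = 12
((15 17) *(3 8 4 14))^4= ((3 8 4 14)(15 17))^4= (17)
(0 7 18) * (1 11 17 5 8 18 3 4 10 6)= (0 7 3 4 10 6 1 11 17 5 8 18)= [7, 11, 2, 4, 10, 8, 1, 3, 18, 9, 6, 17, 12, 13, 14, 15, 16, 5, 0]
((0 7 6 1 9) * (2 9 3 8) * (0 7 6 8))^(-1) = ((0 6 1 3)(2 9 7 8))^(-1) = (0 3 1 6)(2 8 7 9)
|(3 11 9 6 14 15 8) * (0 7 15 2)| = 10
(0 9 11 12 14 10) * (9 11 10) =(0 11 12 14 9 10) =[11, 1, 2, 3, 4, 5, 6, 7, 8, 10, 0, 12, 14, 13, 9]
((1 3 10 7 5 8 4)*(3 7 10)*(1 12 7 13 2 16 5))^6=(1 4 16)(2 7 8)(5 13 12)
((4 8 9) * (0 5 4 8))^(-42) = (9)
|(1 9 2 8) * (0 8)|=5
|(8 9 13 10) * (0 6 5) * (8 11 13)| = 6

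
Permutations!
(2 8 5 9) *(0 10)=(0 10)(2 8 5 9)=[10, 1, 8, 3, 4, 9, 6, 7, 5, 2, 0]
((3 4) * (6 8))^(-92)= (8)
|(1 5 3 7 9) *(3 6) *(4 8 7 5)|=|(1 4 8 7 9)(3 5 6)|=15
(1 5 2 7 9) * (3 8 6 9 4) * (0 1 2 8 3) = (0 1 5 8 6 9 2 7 4) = [1, 5, 7, 3, 0, 8, 9, 4, 6, 2]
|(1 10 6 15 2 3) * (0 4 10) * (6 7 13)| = |(0 4 10 7 13 6 15 2 3 1)| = 10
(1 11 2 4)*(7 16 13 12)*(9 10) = (1 11 2 4)(7 16 13 12)(9 10) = [0, 11, 4, 3, 1, 5, 6, 16, 8, 10, 9, 2, 7, 12, 14, 15, 13]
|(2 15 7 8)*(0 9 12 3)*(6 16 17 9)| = |(0 6 16 17 9 12 3)(2 15 7 8)| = 28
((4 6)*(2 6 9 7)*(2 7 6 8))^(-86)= (4 9 6)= ((2 8)(4 9 6))^(-86)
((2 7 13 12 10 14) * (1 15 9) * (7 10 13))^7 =((1 15 9)(2 10 14)(12 13))^7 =(1 15 9)(2 10 14)(12 13)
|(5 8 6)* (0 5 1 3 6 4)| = 12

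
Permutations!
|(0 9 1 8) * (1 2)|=|(0 9 2 1 8)|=5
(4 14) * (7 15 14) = (4 7 15 14) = [0, 1, 2, 3, 7, 5, 6, 15, 8, 9, 10, 11, 12, 13, 4, 14]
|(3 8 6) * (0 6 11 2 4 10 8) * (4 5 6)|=|(0 4 10 8 11 2 5 6 3)|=9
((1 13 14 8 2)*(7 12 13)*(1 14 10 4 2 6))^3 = (1 13 2 6 12 4 8 7 10 14)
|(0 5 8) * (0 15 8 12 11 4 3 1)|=14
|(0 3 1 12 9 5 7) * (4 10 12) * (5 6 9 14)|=|(0 3 1 4 10 12 14 5 7)(6 9)|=18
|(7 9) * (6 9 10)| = 4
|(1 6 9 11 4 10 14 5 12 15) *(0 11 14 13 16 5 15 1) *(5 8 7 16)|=|(0 11 4 10 13 5 12 1 6 9 14 15)(7 16 8)|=12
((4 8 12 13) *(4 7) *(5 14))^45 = ((4 8 12 13 7)(5 14))^45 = (5 14)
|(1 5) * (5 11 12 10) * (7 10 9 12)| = |(1 11 7 10 5)(9 12)| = 10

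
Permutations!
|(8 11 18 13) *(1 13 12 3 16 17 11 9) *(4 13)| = 30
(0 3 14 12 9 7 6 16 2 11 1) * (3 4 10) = (0 4 10 3 14 12 9 7 6 16 2 11 1) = [4, 0, 11, 14, 10, 5, 16, 6, 8, 7, 3, 1, 9, 13, 12, 15, 2]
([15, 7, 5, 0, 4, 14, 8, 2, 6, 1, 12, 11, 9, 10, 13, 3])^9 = [0, 1, 2, 3, 4, 5, 8, 7, 6, 9, 10, 11, 12, 13, 14, 15]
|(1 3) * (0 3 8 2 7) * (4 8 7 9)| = |(0 3 1 7)(2 9 4 8)| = 4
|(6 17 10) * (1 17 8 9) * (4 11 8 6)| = |(1 17 10 4 11 8 9)| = 7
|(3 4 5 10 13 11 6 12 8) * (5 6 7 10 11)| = |(3 4 6 12 8)(5 11 7 10 13)| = 5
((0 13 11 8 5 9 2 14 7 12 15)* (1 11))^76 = (0 8 14)(1 9 12)(2 15 11)(5 7 13) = ((0 13 1 11 8 5 9 2 14 7 12 15))^76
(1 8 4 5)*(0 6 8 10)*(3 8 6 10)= (0 10)(1 3 8 4 5)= [10, 3, 2, 8, 5, 1, 6, 7, 4, 9, 0]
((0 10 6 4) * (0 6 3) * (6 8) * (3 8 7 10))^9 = ((0 3)(4 7 10 8 6))^9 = (0 3)(4 6 8 10 7)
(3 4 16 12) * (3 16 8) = (3 4 8)(12 16) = [0, 1, 2, 4, 8, 5, 6, 7, 3, 9, 10, 11, 16, 13, 14, 15, 12]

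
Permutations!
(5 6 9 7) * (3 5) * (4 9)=(3 5 6 4 9 7)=[0, 1, 2, 5, 9, 6, 4, 3, 8, 7]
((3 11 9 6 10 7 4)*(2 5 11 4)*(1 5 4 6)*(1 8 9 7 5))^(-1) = ((2 4 3 6 10 5 11 7)(8 9))^(-1) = (2 7 11 5 10 6 3 4)(8 9)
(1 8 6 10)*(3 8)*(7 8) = (1 3 7 8 6 10) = [0, 3, 2, 7, 4, 5, 10, 8, 6, 9, 1]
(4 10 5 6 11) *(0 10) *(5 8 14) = (0 10 8 14 5 6 11 4) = [10, 1, 2, 3, 0, 6, 11, 7, 14, 9, 8, 4, 12, 13, 5]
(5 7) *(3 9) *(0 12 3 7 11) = (0 12 3 9 7 5 11) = [12, 1, 2, 9, 4, 11, 6, 5, 8, 7, 10, 0, 3]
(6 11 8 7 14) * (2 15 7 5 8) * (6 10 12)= [0, 1, 15, 3, 4, 8, 11, 14, 5, 9, 12, 2, 6, 13, 10, 7]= (2 15 7 14 10 12 6 11)(5 8)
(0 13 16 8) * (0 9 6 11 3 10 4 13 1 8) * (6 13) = (0 1 8 9 13 16)(3 10 4 6 11) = [1, 8, 2, 10, 6, 5, 11, 7, 9, 13, 4, 3, 12, 16, 14, 15, 0]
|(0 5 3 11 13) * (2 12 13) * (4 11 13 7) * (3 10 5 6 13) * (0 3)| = 20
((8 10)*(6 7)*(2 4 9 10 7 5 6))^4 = ((2 4 9 10 8 7)(5 6))^4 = (2 8 9)(4 7 10)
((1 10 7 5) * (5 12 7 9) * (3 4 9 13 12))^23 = ((1 10 13 12 7 3 4 9 5))^23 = (1 3 10 4 13 9 12 5 7)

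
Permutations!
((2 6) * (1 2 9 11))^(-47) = (1 9 2 11 6)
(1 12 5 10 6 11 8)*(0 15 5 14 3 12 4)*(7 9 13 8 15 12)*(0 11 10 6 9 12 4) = [4, 0, 2, 7, 11, 6, 10, 12, 1, 13, 9, 15, 14, 8, 3, 5] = (0 4 11 15 5 6 10 9 13 8 1)(3 7 12 14)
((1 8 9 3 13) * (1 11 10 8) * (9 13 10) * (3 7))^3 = ((3 10 8 13 11 9 7))^3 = (3 13 7 8 9 10 11)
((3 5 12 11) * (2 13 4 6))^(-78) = (2 4)(3 12)(5 11)(6 13)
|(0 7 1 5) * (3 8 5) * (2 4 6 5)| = 9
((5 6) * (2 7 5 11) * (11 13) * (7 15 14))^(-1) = ((2 15 14 7 5 6 13 11))^(-1) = (2 11 13 6 5 7 14 15)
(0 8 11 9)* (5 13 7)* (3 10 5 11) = (0 8 3 10 5 13 7 11 9) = [8, 1, 2, 10, 4, 13, 6, 11, 3, 0, 5, 9, 12, 7]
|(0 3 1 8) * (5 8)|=5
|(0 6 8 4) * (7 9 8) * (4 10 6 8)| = 7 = |(0 8 10 6 7 9 4)|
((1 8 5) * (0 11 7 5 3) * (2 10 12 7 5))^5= ((0 11 5 1 8 3)(2 10 12 7))^5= (0 3 8 1 5 11)(2 10 12 7)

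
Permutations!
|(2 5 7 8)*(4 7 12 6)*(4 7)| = |(2 5 12 6 7 8)| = 6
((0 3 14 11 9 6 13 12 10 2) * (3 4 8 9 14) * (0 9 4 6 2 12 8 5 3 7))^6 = (14)(0 3 4 13)(5 8 6 7)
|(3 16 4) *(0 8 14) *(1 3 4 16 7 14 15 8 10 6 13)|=|(16)(0 10 6 13 1 3 7 14)(8 15)|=8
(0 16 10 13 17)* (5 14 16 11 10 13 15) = (0 11 10 15 5 14 16 13 17) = [11, 1, 2, 3, 4, 14, 6, 7, 8, 9, 15, 10, 12, 17, 16, 5, 13, 0]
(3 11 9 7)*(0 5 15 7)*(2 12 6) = (0 5 15 7 3 11 9)(2 12 6) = [5, 1, 12, 11, 4, 15, 2, 3, 8, 0, 10, 9, 6, 13, 14, 7]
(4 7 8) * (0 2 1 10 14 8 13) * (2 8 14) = (14)(0 8 4 7 13)(1 10 2) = [8, 10, 1, 3, 7, 5, 6, 13, 4, 9, 2, 11, 12, 0, 14]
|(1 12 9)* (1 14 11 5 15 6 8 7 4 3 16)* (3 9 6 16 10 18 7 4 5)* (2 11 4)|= 39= |(1 12 6 8 2 11 3 10 18 7 5 15 16)(4 9 14)|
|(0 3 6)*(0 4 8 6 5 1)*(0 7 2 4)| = |(0 3 5 1 7 2 4 8 6)| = 9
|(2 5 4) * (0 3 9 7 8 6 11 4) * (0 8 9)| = |(0 3)(2 5 8 6 11 4)(7 9)| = 6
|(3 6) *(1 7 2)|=|(1 7 2)(3 6)|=6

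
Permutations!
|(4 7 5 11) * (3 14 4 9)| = |(3 14 4 7 5 11 9)| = 7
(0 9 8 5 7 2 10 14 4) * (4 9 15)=(0 15 4)(2 10 14 9 8 5 7)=[15, 1, 10, 3, 0, 7, 6, 2, 5, 8, 14, 11, 12, 13, 9, 4]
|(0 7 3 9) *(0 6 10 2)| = 7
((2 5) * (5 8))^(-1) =((2 8 5))^(-1) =(2 5 8)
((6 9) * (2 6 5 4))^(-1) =(2 4 5 9 6)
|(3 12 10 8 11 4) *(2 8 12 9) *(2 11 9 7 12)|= 9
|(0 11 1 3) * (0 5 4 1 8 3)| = 7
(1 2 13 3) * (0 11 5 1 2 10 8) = (0 11 5 1 10 8)(2 13 3) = [11, 10, 13, 2, 4, 1, 6, 7, 0, 9, 8, 5, 12, 3]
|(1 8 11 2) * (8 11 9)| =6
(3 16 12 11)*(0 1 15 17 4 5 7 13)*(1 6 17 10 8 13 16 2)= [6, 15, 1, 2, 5, 7, 17, 16, 13, 9, 8, 3, 11, 0, 14, 10, 12, 4]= (0 6 17 4 5 7 16 12 11 3 2 1 15 10 8 13)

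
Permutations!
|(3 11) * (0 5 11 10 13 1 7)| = |(0 5 11 3 10 13 1 7)| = 8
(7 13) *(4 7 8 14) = (4 7 13 8 14) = [0, 1, 2, 3, 7, 5, 6, 13, 14, 9, 10, 11, 12, 8, 4]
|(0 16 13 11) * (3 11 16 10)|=|(0 10 3 11)(13 16)|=4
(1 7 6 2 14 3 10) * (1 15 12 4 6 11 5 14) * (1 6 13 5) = (1 7 11)(2 6)(3 10 15 12 4 13 5 14) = [0, 7, 6, 10, 13, 14, 2, 11, 8, 9, 15, 1, 4, 5, 3, 12]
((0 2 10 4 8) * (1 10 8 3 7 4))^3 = (1 10)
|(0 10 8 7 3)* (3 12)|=6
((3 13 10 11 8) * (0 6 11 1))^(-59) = (0 13 11 1 3 6 10 8)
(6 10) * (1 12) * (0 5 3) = (0 5 3)(1 12)(6 10) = [5, 12, 2, 0, 4, 3, 10, 7, 8, 9, 6, 11, 1]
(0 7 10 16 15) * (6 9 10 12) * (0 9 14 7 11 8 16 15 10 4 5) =(0 11 8 16 10 15 9 4 5)(6 14 7 12) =[11, 1, 2, 3, 5, 0, 14, 12, 16, 4, 15, 8, 6, 13, 7, 9, 10]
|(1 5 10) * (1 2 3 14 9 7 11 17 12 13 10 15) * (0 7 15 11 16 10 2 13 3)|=18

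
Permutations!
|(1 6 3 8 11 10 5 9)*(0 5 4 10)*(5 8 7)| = 6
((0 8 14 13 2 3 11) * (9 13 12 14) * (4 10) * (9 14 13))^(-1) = ((0 8 14 12 13 2 3 11)(4 10))^(-1) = (0 11 3 2 13 12 14 8)(4 10)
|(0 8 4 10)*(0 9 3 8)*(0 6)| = 10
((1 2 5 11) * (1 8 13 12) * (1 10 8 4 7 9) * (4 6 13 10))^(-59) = (1 2 5 11 6 13 12 4 7 9)(8 10)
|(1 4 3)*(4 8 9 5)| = |(1 8 9 5 4 3)| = 6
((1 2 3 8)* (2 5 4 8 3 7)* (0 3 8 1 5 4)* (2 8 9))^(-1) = ((0 3 9 2 7 8 5)(1 4))^(-1) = (0 5 8 7 2 9 3)(1 4)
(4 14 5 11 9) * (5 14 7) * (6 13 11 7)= (14)(4 6 13 11 9)(5 7)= [0, 1, 2, 3, 6, 7, 13, 5, 8, 4, 10, 9, 12, 11, 14]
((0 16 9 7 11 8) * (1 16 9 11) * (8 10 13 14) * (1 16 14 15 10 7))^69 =(16)(0 8 14 1 9)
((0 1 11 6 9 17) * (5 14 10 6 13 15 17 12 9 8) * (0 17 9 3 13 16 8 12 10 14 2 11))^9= ((17)(0 1)(2 11 16 8 5)(3 13 15 9 10 6 12))^9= (17)(0 1)(2 5 8 16 11)(3 15 10 12 13 9 6)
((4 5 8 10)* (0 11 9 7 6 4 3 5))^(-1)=(0 4 6 7 9 11)(3 10 8 5)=((0 11 9 7 6 4)(3 5 8 10))^(-1)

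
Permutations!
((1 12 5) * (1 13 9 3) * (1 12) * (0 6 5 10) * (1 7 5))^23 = (0 7 9 10 1 13 12 6 5 3)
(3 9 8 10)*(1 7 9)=(1 7 9 8 10 3)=[0, 7, 2, 1, 4, 5, 6, 9, 10, 8, 3]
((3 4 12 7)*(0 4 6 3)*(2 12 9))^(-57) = ((0 4 9 2 12 7)(3 6))^(-57) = (0 2)(3 6)(4 12)(7 9)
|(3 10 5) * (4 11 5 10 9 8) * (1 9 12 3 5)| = 10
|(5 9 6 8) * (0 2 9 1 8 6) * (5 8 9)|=5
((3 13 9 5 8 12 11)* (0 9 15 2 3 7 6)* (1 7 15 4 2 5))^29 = ((0 9 1 7 6)(2 3 13 4)(5 8 12 11 15))^29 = (0 6 7 1 9)(2 3 13 4)(5 15 11 12 8)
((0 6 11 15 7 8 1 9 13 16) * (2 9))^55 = ((0 6 11 15 7 8 1 2 9 13 16))^55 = (16)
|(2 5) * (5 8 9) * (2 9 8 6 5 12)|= 5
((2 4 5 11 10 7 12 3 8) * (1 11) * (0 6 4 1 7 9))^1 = ((0 6 4 5 7 12 3 8 2 1 11 10 9))^1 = (0 6 4 5 7 12 3 8 2 1 11 10 9)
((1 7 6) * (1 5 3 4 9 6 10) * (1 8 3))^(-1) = (1 5 6 9 4 3 8 10 7)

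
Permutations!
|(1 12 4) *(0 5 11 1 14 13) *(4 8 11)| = |(0 5 4 14 13)(1 12 8 11)| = 20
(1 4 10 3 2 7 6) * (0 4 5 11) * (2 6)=(0 4 10 3 6 1 5 11)(2 7)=[4, 5, 7, 6, 10, 11, 1, 2, 8, 9, 3, 0]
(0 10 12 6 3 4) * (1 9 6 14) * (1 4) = (0 10 12 14 4)(1 9 6 3) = [10, 9, 2, 1, 0, 5, 3, 7, 8, 6, 12, 11, 14, 13, 4]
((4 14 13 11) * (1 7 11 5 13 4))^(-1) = ((1 7 11)(4 14)(5 13))^(-1) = (1 11 7)(4 14)(5 13)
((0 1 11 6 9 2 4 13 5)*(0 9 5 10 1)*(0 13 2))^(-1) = ((0 13 10 1 11 6 5 9)(2 4))^(-1) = (0 9 5 6 11 1 10 13)(2 4)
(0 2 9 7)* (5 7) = (0 2 9 5 7) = [2, 1, 9, 3, 4, 7, 6, 0, 8, 5]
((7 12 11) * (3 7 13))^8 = (3 11 7 13 12)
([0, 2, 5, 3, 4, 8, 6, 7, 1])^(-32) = (8)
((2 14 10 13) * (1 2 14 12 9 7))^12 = ((1 2 12 9 7)(10 13 14))^12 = (14)(1 12 7 2 9)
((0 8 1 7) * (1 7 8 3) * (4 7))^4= (0 4 1)(3 7 8)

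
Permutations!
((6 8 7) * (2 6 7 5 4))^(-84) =(2 6 8 5 4)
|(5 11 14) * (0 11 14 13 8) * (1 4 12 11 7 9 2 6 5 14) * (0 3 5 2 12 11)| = |(14)(0 7 9 12)(1 4 11 13 8 3 5)(2 6)| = 28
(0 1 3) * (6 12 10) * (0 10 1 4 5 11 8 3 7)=(0 4 5 11 8 3 10 6 12 1 7)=[4, 7, 2, 10, 5, 11, 12, 0, 3, 9, 6, 8, 1]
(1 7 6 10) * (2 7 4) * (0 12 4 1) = (0 12 4 2 7 6 10) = [12, 1, 7, 3, 2, 5, 10, 6, 8, 9, 0, 11, 4]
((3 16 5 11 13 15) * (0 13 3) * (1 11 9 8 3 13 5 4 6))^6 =(0 4)(1 9)(3 13)(5 6)(8 11)(15 16)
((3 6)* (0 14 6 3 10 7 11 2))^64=(0 14 6 10 7 11 2)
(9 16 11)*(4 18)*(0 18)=(0 18 4)(9 16 11)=[18, 1, 2, 3, 0, 5, 6, 7, 8, 16, 10, 9, 12, 13, 14, 15, 11, 17, 4]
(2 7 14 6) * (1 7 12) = (1 7 14 6 2 12) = [0, 7, 12, 3, 4, 5, 2, 14, 8, 9, 10, 11, 1, 13, 6]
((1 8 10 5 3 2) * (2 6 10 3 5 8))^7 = (1 2)(3 8 10 6) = ((1 2)(3 6 10 8))^7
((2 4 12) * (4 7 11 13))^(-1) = (2 12 4 13 11 7)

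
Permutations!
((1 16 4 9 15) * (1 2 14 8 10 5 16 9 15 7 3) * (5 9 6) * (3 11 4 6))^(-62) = (2 14 8 10 9 7 11 4 15)(5 16 6)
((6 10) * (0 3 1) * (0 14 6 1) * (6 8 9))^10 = ((0 3)(1 14 8 9 6 10))^10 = (1 6 8)(9 14 10)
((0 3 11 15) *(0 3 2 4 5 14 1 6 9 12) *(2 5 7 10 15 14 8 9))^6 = ((0 5 8 9 12)(1 6 2 4 7 10 15 3 11 14))^6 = (0 5 8 9 12)(1 15 2 11 7)(3 4 14 10 6)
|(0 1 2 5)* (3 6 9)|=|(0 1 2 5)(3 6 9)|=12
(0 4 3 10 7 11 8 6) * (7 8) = (0 4 3 10 8 6)(7 11) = [4, 1, 2, 10, 3, 5, 0, 11, 6, 9, 8, 7]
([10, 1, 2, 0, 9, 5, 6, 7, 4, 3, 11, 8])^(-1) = (0 3 9 4 8 11 10)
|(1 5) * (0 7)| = |(0 7)(1 5)| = 2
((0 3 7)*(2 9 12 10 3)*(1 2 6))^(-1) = (0 7 3 10 12 9 2 1 6)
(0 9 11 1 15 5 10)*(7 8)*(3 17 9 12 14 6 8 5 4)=(0 12 14 6 8 7 5 10)(1 15 4 3 17 9 11)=[12, 15, 2, 17, 3, 10, 8, 5, 7, 11, 0, 1, 14, 13, 6, 4, 16, 9]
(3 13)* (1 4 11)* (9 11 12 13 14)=[0, 4, 2, 14, 12, 5, 6, 7, 8, 11, 10, 1, 13, 3, 9]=(1 4 12 13 3 14 9 11)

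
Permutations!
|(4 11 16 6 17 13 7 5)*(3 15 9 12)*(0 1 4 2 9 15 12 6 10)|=42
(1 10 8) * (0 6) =(0 6)(1 10 8) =[6, 10, 2, 3, 4, 5, 0, 7, 1, 9, 8]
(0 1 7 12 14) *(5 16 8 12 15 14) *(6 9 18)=(0 1 7 15 14)(5 16 8 12)(6 9 18)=[1, 7, 2, 3, 4, 16, 9, 15, 12, 18, 10, 11, 5, 13, 0, 14, 8, 17, 6]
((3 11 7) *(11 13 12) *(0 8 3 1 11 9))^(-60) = ((0 8 3 13 12 9)(1 11 7))^(-60) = (13)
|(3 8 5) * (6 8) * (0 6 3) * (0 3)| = |(0 6 8 5 3)| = 5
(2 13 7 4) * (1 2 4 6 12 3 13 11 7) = (1 2 11 7 6 12 3 13) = [0, 2, 11, 13, 4, 5, 12, 6, 8, 9, 10, 7, 3, 1]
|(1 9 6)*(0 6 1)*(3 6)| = 6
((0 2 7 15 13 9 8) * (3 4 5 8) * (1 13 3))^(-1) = ((0 2 7 15 3 4 5 8)(1 13 9))^(-1) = (0 8 5 4 3 15 7 2)(1 9 13)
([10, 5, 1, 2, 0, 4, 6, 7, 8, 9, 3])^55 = (0 4 5 1 2 3 10)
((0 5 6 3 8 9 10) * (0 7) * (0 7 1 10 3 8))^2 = ((0 5 6 8 9 3)(1 10))^2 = (10)(0 6 9)(3 5 8)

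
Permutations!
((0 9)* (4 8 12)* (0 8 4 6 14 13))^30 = ((0 9 8 12 6 14 13))^30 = (0 8 6 13 9 12 14)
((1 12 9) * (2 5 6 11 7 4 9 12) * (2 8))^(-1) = ((12)(1 8 2 5 6 11 7 4 9))^(-1) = (12)(1 9 4 7 11 6 5 2 8)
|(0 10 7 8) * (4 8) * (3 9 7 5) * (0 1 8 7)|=10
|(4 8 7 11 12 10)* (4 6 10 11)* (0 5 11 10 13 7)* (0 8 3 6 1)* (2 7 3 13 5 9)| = 13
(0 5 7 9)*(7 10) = (0 5 10 7 9) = [5, 1, 2, 3, 4, 10, 6, 9, 8, 0, 7]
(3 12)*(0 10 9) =(0 10 9)(3 12) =[10, 1, 2, 12, 4, 5, 6, 7, 8, 0, 9, 11, 3]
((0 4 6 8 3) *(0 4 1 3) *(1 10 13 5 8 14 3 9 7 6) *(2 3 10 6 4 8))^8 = (0 8 3 2 5 13 10 14 6)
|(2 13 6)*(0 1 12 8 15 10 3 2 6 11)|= 10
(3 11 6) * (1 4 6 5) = (1 4 6 3 11 5) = [0, 4, 2, 11, 6, 1, 3, 7, 8, 9, 10, 5]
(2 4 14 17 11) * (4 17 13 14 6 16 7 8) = (2 17 11)(4 6 16 7 8)(13 14) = [0, 1, 17, 3, 6, 5, 16, 8, 4, 9, 10, 2, 12, 14, 13, 15, 7, 11]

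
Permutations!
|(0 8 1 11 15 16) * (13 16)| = |(0 8 1 11 15 13 16)| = 7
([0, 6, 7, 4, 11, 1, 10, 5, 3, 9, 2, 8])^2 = (1 10 7)(2 5 6)(3 11)(4 8)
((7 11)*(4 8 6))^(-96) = (11)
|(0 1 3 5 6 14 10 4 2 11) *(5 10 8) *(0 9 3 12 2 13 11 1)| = |(1 12 2)(3 10 4 13 11 9)(5 6 14 8)| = 12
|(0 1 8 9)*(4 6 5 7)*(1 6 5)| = |(0 6 1 8 9)(4 5 7)| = 15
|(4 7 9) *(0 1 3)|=3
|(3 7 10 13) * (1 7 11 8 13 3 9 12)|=|(1 7 10 3 11 8 13 9 12)|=9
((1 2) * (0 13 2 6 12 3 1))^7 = ((0 13 2)(1 6 12 3))^7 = (0 13 2)(1 3 12 6)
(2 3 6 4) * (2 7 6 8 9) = (2 3 8 9)(4 7 6) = [0, 1, 3, 8, 7, 5, 4, 6, 9, 2]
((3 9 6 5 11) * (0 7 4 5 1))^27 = (11)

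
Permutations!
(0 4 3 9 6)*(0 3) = [4, 1, 2, 9, 0, 5, 3, 7, 8, 6] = (0 4)(3 9 6)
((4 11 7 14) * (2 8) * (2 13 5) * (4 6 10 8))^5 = ((2 4 11 7 14 6 10 8 13 5))^5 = (2 6)(4 10)(5 14)(7 13)(8 11)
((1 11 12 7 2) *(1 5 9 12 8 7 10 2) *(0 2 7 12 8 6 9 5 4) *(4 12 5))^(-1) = ((0 2 12 10 7 1 11 6 9 8 5 4))^(-1) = (0 4 5 8 9 6 11 1 7 10 12 2)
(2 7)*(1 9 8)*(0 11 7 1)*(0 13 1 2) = [11, 9, 2, 3, 4, 5, 6, 0, 13, 8, 10, 7, 12, 1] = (0 11 7)(1 9 8 13)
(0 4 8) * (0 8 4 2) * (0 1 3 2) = (8)(1 3 2) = [0, 3, 1, 2, 4, 5, 6, 7, 8]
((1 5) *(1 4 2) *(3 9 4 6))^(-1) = (1 2 4 9 3 6 5)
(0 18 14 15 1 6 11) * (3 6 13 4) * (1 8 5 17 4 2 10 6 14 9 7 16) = (0 18 9 7 16 1 13 2 10 6 11)(3 14 15 8 5 17 4) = [18, 13, 10, 14, 3, 17, 11, 16, 5, 7, 6, 0, 12, 2, 15, 8, 1, 4, 9]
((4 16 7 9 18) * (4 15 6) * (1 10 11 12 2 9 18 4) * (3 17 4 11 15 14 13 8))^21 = ((1 10 15 6)(2 9 11 12)(3 17 4 16 7 18 14 13 8))^21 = (1 10 15 6)(2 9 11 12)(3 16 14)(4 18 8)(7 13 17)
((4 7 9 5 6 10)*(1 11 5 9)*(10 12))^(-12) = (1 12)(4 5)(6 7)(10 11)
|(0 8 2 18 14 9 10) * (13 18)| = |(0 8 2 13 18 14 9 10)| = 8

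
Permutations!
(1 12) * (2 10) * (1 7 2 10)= [0, 12, 1, 3, 4, 5, 6, 2, 8, 9, 10, 11, 7]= (1 12 7 2)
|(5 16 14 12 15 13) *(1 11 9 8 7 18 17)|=42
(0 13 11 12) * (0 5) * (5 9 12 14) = (0 13 11 14 5)(9 12) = [13, 1, 2, 3, 4, 0, 6, 7, 8, 12, 10, 14, 9, 11, 5]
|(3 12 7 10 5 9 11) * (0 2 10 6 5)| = 21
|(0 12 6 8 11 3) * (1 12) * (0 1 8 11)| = |(0 8)(1 12 6 11 3)| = 10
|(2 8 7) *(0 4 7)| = |(0 4 7 2 8)| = 5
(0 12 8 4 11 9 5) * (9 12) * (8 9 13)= (0 13 8 4 11 12 9 5)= [13, 1, 2, 3, 11, 0, 6, 7, 4, 5, 10, 12, 9, 8]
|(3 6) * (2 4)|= |(2 4)(3 6)|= 2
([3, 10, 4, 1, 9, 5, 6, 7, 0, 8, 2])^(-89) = [8, 3, 10, 0, 2, 5, 6, 7, 9, 4, 1]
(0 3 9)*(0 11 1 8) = (0 3 9 11 1 8) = [3, 8, 2, 9, 4, 5, 6, 7, 0, 11, 10, 1]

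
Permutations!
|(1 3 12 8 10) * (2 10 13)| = |(1 3 12 8 13 2 10)| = 7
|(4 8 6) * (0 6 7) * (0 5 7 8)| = 6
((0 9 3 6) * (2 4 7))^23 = ((0 9 3 6)(2 4 7))^23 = (0 6 3 9)(2 7 4)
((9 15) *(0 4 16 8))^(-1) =(0 8 16 4)(9 15)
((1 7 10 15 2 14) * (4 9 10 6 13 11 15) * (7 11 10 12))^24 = (1 14 2 15 11)(4 7 10 12 13 9 6)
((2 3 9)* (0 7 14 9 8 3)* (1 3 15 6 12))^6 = ((0 7 14 9 2)(1 3 8 15 6 12))^6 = (15)(0 7 14 9 2)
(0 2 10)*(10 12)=(0 2 12 10)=[2, 1, 12, 3, 4, 5, 6, 7, 8, 9, 0, 11, 10]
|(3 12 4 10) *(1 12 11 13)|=|(1 12 4 10 3 11 13)|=7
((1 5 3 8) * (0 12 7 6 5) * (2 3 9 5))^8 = ((0 12 7 6 2 3 8 1)(5 9))^8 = (12)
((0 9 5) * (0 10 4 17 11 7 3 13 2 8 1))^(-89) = ((0 9 5 10 4 17 11 7 3 13 2 8 1))^(-89) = (0 5 4 11 3 2 1 9 10 17 7 13 8)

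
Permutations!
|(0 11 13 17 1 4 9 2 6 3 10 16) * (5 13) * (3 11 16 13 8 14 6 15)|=90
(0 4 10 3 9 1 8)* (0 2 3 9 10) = [4, 8, 3, 10, 0, 5, 6, 7, 2, 1, 9] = (0 4)(1 8 2 3 10 9)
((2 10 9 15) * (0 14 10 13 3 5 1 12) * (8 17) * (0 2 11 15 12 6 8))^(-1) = (0 17 8 6 1 5 3 13 2 12 9 10 14)(11 15)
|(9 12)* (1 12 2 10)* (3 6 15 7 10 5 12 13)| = 28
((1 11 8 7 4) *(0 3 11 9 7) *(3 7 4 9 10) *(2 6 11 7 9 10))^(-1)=((0 9 4 1 2 6 11 8)(3 7 10))^(-1)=(0 8 11 6 2 1 4 9)(3 10 7)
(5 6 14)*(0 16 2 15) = (0 16 2 15)(5 6 14) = [16, 1, 15, 3, 4, 6, 14, 7, 8, 9, 10, 11, 12, 13, 5, 0, 2]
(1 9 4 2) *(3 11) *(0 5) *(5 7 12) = (0 7 12 5)(1 9 4 2)(3 11) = [7, 9, 1, 11, 2, 0, 6, 12, 8, 4, 10, 3, 5]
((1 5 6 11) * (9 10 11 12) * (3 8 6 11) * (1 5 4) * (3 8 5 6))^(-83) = ((1 4)(3 5 11 6 12 9 10 8))^(-83) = (1 4)(3 9 11 8 12 5 10 6)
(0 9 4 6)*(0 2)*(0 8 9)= [0, 1, 8, 3, 6, 5, 2, 7, 9, 4]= (2 8 9 4 6)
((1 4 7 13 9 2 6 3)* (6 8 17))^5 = (1 2)(3 9)(4 8)(6 13)(7 17)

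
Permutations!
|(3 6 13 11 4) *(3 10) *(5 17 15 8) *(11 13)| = 20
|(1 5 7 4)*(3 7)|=|(1 5 3 7 4)|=5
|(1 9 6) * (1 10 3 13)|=|(1 9 6 10 3 13)|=6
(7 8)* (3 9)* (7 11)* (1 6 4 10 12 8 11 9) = [0, 6, 2, 1, 10, 5, 4, 11, 9, 3, 12, 7, 8] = (1 6 4 10 12 8 9 3)(7 11)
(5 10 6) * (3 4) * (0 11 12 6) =(0 11 12 6 5 10)(3 4) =[11, 1, 2, 4, 3, 10, 5, 7, 8, 9, 0, 12, 6]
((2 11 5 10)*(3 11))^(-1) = (2 10 5 11 3)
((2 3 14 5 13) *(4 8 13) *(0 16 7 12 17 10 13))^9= ((0 16 7 12 17 10 13 2 3 14 5 4 8))^9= (0 14 10 16 5 13 7 4 2 12 8 3 17)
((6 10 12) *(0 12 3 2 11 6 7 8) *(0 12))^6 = ((2 11 6 10 3)(7 8 12))^6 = (12)(2 11 6 10 3)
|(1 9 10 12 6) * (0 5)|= |(0 5)(1 9 10 12 6)|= 10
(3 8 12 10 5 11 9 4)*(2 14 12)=(2 14 12 10 5 11 9 4 3 8)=[0, 1, 14, 8, 3, 11, 6, 7, 2, 4, 5, 9, 10, 13, 12]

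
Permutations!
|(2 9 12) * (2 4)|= |(2 9 12 4)|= 4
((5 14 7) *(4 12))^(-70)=((4 12)(5 14 7))^(-70)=(5 7 14)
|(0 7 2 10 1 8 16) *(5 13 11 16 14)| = 11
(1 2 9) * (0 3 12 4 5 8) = (0 3 12 4 5 8)(1 2 9) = [3, 2, 9, 12, 5, 8, 6, 7, 0, 1, 10, 11, 4]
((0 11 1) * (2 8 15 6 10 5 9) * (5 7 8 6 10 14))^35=((0 11 1)(2 6 14 5 9)(7 8 15 10))^35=(0 1 11)(7 10 15 8)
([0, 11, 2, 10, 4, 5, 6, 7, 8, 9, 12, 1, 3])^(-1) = (1 11)(3 12 10)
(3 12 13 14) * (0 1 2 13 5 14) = (0 1 2 13)(3 12 5 14) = [1, 2, 13, 12, 4, 14, 6, 7, 8, 9, 10, 11, 5, 0, 3]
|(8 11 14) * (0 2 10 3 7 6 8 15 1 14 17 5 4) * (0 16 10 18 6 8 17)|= 39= |(0 2 18 6 17 5 4 16 10 3 7 8 11)(1 14 15)|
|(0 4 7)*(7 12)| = 4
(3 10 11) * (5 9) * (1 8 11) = (1 8 11 3 10)(5 9) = [0, 8, 2, 10, 4, 9, 6, 7, 11, 5, 1, 3]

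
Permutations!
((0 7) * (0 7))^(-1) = ((7))^(-1) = (7)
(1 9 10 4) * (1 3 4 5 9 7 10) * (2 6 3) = [0, 7, 6, 4, 2, 9, 3, 10, 8, 1, 5] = (1 7 10 5 9)(2 6 3 4)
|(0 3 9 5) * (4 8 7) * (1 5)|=15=|(0 3 9 1 5)(4 8 7)|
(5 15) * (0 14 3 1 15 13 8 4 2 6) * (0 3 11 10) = (0 14 11 10)(1 15 5 13 8 4 2 6 3) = [14, 15, 6, 1, 2, 13, 3, 7, 4, 9, 0, 10, 12, 8, 11, 5]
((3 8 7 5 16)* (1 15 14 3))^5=(1 7 14 16 8 15 5 3)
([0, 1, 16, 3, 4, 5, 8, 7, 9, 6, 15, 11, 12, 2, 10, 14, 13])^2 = [0, 1, 13, 3, 4, 5, 9, 7, 6, 8, 14, 11, 12, 16, 15, 10, 2]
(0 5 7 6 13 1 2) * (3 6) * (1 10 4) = [5, 2, 0, 6, 1, 7, 13, 3, 8, 9, 4, 11, 12, 10] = (0 5 7 3 6 13 10 4 1 2)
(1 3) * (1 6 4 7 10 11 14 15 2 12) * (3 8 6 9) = (1 8 6 4 7 10 11 14 15 2 12)(3 9) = [0, 8, 12, 9, 7, 5, 4, 10, 6, 3, 11, 14, 1, 13, 15, 2]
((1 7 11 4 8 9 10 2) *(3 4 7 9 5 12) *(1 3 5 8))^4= ((1 9 10 2 3 4)(5 12)(7 11))^4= (12)(1 3 10)(2 9 4)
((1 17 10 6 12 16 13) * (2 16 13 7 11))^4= ((1 17 10 6 12 13)(2 16 7 11))^4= (1 12 10)(6 17 13)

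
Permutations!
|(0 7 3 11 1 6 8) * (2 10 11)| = 9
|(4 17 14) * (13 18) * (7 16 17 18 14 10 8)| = |(4 18 13 14)(7 16 17 10 8)| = 20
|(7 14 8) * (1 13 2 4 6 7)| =8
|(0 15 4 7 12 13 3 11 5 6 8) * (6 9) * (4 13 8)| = 12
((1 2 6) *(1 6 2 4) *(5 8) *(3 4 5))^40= ((1 5 8 3 4))^40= (8)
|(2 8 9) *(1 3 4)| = 3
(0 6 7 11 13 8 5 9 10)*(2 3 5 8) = (0 6 7 11 13 2 3 5 9 10) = [6, 1, 3, 5, 4, 9, 7, 11, 8, 10, 0, 13, 12, 2]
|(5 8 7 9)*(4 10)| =4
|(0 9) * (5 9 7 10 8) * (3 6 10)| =8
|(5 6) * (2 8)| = |(2 8)(5 6)| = 2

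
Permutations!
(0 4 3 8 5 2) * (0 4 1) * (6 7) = (0 1)(2 4 3 8 5)(6 7) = [1, 0, 4, 8, 3, 2, 7, 6, 5]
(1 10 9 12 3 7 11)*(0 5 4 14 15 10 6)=[5, 6, 2, 7, 14, 4, 0, 11, 8, 12, 9, 1, 3, 13, 15, 10]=(0 5 4 14 15 10 9 12 3 7 11 1 6)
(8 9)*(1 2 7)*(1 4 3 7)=[0, 2, 1, 7, 3, 5, 6, 4, 9, 8]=(1 2)(3 7 4)(8 9)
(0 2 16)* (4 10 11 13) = (0 2 16)(4 10 11 13) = [2, 1, 16, 3, 10, 5, 6, 7, 8, 9, 11, 13, 12, 4, 14, 15, 0]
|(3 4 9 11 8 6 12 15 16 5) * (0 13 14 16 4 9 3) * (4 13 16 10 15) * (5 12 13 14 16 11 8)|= |(0 11 5)(3 9 8 6 13 16 12 4)(10 15 14)|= 24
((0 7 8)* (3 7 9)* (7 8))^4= (9)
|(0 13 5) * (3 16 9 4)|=|(0 13 5)(3 16 9 4)|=12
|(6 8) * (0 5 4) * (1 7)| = 6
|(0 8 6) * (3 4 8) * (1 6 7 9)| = |(0 3 4 8 7 9 1 6)| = 8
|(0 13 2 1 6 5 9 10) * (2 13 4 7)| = |(13)(0 4 7 2 1 6 5 9 10)| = 9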